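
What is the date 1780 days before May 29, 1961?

July 14, 1956

Count 1780 days before May 29, 1961:
July 14, 1956 → July 14, 1957: 365 days.
July 14, 1957 → July 14, 1958: 365 days.
July 14, 1958 → July 14, 1959: 365 days.
July 14, 1959 → July 14, 1960: 366 days (1960 is a leap year).
July 1960: 31 − 14 = 17 days remain.
Then 9 full months totalling 273 days.
May 1–29, 1961: 29 days.
Residual: 319 days.
Total: 1780 days.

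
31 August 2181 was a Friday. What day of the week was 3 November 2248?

Friday

Day-of-year of August 31, 2181: 243.
Day-of-year of November 3, 2248: 308.
2181 has 365 days, so 365 − 243 = 122 days remain in 2181.
Full years 2182–2247: 51 common + 15 leap = 51×365 + 15×366 = 24105 days.
Total: 122 + 24105 + 308 = 24535 days.
24535 is a multiple of 7, so 3 November 2248 falls on the same weekday: Friday.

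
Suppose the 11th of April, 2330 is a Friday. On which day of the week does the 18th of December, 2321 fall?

Count forward from the earlier date (December 18, 2321) to the later (April 11, 2330):
Day-of-year of December 18, 2321: 352.
Day-of-year of April 11, 2330: 101.
2321 has 365 days, so 365 − 352 = 13 days remain in 2321.
Full years 2322–2329: 6 common + 2 leap = 6×365 + 2×366 = 2922 days.
Total: 13 + 2922 + 101 = 3036 days.
3036 mod 7 = 5, so 5 days before Friday is Sunday.

Sunday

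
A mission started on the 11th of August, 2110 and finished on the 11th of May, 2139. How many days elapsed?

10500

Day-of-year of August 11, 2110: 223.
Day-of-year of May 11, 2139: 131.
2110 has 365 days, so 365 − 223 = 142 days remain in 2110.
Full years 2111–2138: 21 common + 7 leap = 21×365 + 7×366 = 10227 days.
Total: 142 + 10227 + 131 = 10500 days.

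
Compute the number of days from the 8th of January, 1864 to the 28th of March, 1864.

80

January 1864: 31 − 8 = 23 days remain.
Then February 1864 (29): 29 days.
March 1–28, 1864: 28 days.
Total: 23 + 29 + 28 = 80 days.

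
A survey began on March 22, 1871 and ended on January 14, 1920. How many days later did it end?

Day-of-year of March 22, 1871: 81.
Day-of-year of January 14, 1920: 14.
1871 has 365 days, so 365 − 81 = 284 days remain in 1871.
Full years 1872–1919: 37 common + 11 leap = 37×365 + 11×366 = 17531 days.
Total: 284 + 17531 + 14 = 17829 days.

17829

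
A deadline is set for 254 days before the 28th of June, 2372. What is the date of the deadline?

the 18th of October, 2371

Count 254 days before June 28, 2372:
October 2371: 31 − 18 = 13 days remain.
Then November (30), December (31), January (31), February 2372 (29), March (31), April (30), May (31): 30 + 31 + 31 + 29 + 31 + 30 + 31 = 213 days.
June 1–28, 2372: 28 days.
Total: 13 + 213 + 28 = 254 days.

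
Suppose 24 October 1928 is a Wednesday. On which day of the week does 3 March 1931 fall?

October 24, 1928 → October 24, 1929: 365 days.
October 24, 1929 → October 24, 1930: 365 days.
October 1930: 31 − 24 = 7 days remain.
Then November (30), December (31), January (31), February 1931 (28): 30 + 31 + 31 + 28 = 120 days.
March 1–3, 1931: 3 days.
Residual: 130 days.
Total: 860 days.
860 mod 7 = 6, so 6 days after Wednesday is Tuesday.

Tuesday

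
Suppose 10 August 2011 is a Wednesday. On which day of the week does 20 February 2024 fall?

Tuesday

Day-of-year of August 10, 2011: 222.
Day-of-year of February 20, 2024: 51.
2011 has 365 days, so 365 − 222 = 143 days remain in 2011.
Full years 2012–2023: 9 common + 3 leap = 9×365 + 3×366 = 4383 days.
Total: 143 + 4383 + 51 = 4577 days.
4577 mod 7 = 6, so 6 days after Wednesday is Tuesday.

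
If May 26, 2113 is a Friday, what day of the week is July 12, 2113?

Wednesday

May 2113: 31 − 26 = 5 days remain.
Then June (30): 30 days.
July 1–12, 2113: 12 days.
Total: 5 + 30 + 12 = 47 days.
47 mod 7 = 5, so 5 days after Friday is Wednesday.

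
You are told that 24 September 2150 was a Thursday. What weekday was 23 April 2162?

Day-of-year of September 24, 2150: 267.
Day-of-year of April 23, 2162: 113.
2150 has 365 days, so 365 − 267 = 98 days remain in 2150.
Full years 2151–2161: 8 common + 3 leap = 8×365 + 3×366 = 4018 days.
Total: 98 + 4018 + 113 = 4229 days.
4229 mod 7 = 1, so 1 day after Thursday is Friday.

Friday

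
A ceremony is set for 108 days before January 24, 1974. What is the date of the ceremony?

October 8, 1973

Count 108 days before January 24, 1974:
Day-of-year of October 8, 1973: 281.
Day-of-year of January 24, 1974: 24.
1973 has 365 days, so 365 − 281 = 84 days remain in 1973.
Total: 84 + 24 = 108 days.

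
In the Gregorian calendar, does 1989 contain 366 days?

1989 is not a leap year.

No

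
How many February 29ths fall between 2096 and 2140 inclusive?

Years divisible by 4 in [2096, 2140]: 2096, 2100, 2104, 2108, 2112, 2116, 2120, 2124, 2128, 2132, 2136, 2140.
Of these, 2100 is divisible by 100 but not 400, so not leap.
Leap years: 12 − 1 = 11.

11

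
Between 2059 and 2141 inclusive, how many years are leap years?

20

Years divisible by 4: 2060, 2064, …, 2140 — 21 in all.
Of these, 2100 is divisible by 100 but not 400, so not leap.
Leap years: 21 − 1 = 20.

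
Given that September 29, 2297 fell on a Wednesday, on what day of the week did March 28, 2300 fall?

Wednesday

Day-of-year of September 29, 2297: 272.
Day-of-year of March 28, 2300: 87.
2297 has 365 days, so 365 − 272 = 93 days remain in 2297.
Full years: 2298: 365; 2299: 365. Sum = 730.
Total: 93 + 730 + 87 = 910 days.
910 is a multiple of 7, so March 28, 2300 falls on the same weekday: Wednesday.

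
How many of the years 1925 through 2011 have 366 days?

Years divisible by 4: 1928, 1932, …, 2008 — 21 in all.
2000 is divisible by 400, so still leap.
No century exceptions apply. Count: 21.

21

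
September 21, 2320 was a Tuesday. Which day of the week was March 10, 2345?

Saturday

From September 21, 2320 to September 21, 2344: 24 years, of which 6 contain a Feb 29 — 18×365 + 6×366 = 8766 days.
September 2344: 30 − 21 = 9 days remain.
Then October (31), November (30), December (31), January (31), February 2345 (28): 31 + 30 + 31 + 31 + 28 = 151 days.
March 1–10, 2345: 10 days.
Residual: 170 days.
Total: 8936 days.
8936 mod 7 = 4, so 4 days after Tuesday is Saturday.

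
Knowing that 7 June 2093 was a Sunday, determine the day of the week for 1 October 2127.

From June 7, 2093 to June 7, 2127: 34 years, of which 7 contain a Feb 29 — 27×365 + 7×366 = 12417 days.
(2100 is not a leap year (divisible by 100 but not 400).)
June 2127: 30 − 7 = 23 days remain.
Then July (31), August (31), September (30): 31 + 31 + 30 = 92 days.
October 1, 2127: 1 day.
Residual: 116 days.
Total: 12533 days.
12533 mod 7 = 3, so 3 days after Sunday is Wednesday.

Wednesday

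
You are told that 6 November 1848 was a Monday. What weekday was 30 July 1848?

Count forward from the earlier date (July 30, 1848) to the later (November 6, 1848):
July 1848: 31 − 30 = 1 day remains.
Then August (31), September (30), October (31): 31 + 30 + 31 = 92 days.
November 1–6, 1848: 6 days.
Total: 1 + 92 + 6 = 99 days.
99 mod 7 = 1, so 1 day before Monday is Sunday.

Sunday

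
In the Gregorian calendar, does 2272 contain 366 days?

Yes

2272 is a leap year.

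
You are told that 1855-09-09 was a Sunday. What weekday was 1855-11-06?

Tuesday

September 1855: 30 − 9 = 21 days remain.
Then October (31): 31 days.
November 1–6, 1855: 6 days.
Total: 21 + 31 + 6 = 58 days.
58 mod 7 = 2, so 2 days after Sunday is Tuesday.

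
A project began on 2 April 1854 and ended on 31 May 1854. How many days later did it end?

April 1854: 30 − 2 = 28 days remain.
May 1–31, 1854: 31 days.
Total: 28 + 31 = 59 days.

59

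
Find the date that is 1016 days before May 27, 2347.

August 14, 2344

Count 1016 days before May 27, 2347:
August 14, 2344 → August 14, 2345: 365 days.
August 14, 2345 → August 14, 2346: 365 days.
August 2346: 31 − 14 = 17 days remain.
Then September (30), October (31), November (30), December (31), January (31), February 2347 (28), March (31), April (30): 30 + 31 + 30 + 31 + 31 + 28 + 31 + 30 = 242 days.
May 1–27, 2347: 27 days.
Residual: 286 days.
Total: 1016 days.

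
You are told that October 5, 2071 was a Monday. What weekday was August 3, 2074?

Day-of-year of October 5, 2071: 278.
Day-of-year of August 3, 2074: 215.
2071 has 365 days, so 365 − 278 = 87 days remain in 2071.
Full years: 2072: 366; 2073: 365. Sum = 731.
Total: 87 + 731 + 215 = 1033 days.
1033 mod 7 = 4, so 4 days after Monday is Friday.

Friday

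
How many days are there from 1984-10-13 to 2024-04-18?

From October 13, 1984 to October 13, 2023: 39 years, of which 9 contain a Feb 29 — 30×365 + 9×366 = 14244 days.
(2000 is a leap year (divisible by 400).)
October 2023: 31 − 13 = 18 days remain.
Then November (30), December (31), January (31), February 2024 (29), March (31): 30 + 31 + 31 + 29 + 31 = 152 days.
April 1–18, 2024: 18 days.
Residual: 188 days.
Total: 14432 days.

14432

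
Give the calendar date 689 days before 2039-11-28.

2038-01-08

Count 689 days before November 28, 2039:
Day-of-year of January 8, 2038: 8.
Day-of-year of November 28, 2039: 332.
2038 has 365 days, so 365 − 8 = 357 days remain in 2038.
Total: 357 + 332 = 689 days.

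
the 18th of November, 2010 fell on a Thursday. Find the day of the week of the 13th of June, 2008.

Count forward from the earlier date (June 13, 2008) to the later (November 18, 2010):
Day-of-year of June 13, 2008: 165.
Day-of-year of November 18, 2010: 322.
2008 has 366 days, so 366 − 165 = 201 days remain in 2008.
Full years: 2009: 365. Sum = 365.
Total: 201 + 365 + 322 = 888 days.
888 mod 7 = 6, so 6 days before Thursday is Friday.

Friday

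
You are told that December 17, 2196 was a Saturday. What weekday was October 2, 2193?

Wednesday

Count forward from the earlier date (October 2, 2193) to the later (December 17, 2196):
Day-of-year of October 2, 2193: 275.
Day-of-year of December 17, 2196: 352.
2193 has 365 days, so 365 − 275 = 90 days remain in 2193.
Full years: 2194: 365; 2195: 365. Sum = 730.
Total: 90 + 730 + 352 = 1172 days.
1172 mod 7 = 3, so 3 days before Saturday is Wednesday.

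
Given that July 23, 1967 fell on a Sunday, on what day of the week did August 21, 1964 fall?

Count forward from the earlier date (August 21, 1964) to the later (July 23, 1967):
August 21, 1964 → August 21, 1965: 365 days.
August 21, 1965 → August 21, 1966: 365 days.
August 1966: 31 − 21 = 10 days remain.
Then 10 full months totalling 303 days.
July 1–23, 1967: 23 days.
Residual: 336 days.
Total: 1066 days.
1066 mod 7 = 2, so 2 days before Sunday is Friday.

Friday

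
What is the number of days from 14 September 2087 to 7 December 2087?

September 2087: 30 − 14 = 16 days remain.
Then October (31), November (30): 31 + 30 = 61 days.
December 1–7, 2087: 7 days.
Total: 16 + 61 + 7 = 84 days.

84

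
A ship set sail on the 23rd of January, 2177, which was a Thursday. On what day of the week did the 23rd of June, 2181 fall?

January 23, 2177 → January 23, 2178: 365 days.
January 23, 2178 → January 23, 2179: 365 days.
January 23, 2179 → January 23, 2180: 365 days.
January 23, 2180 → January 23, 2181: 366 days (2180 is a leap year).
January 2181: 31 − 23 = 8 days remain.
Then February 2181 (28), March (31), April (30), May (31): 28 + 31 + 30 + 31 = 120 days.
June 1–23, 2181: 23 days.
Residual: 151 days.
Total: 1612 days.
1612 mod 7 = 2, so 2 days after Thursday is Saturday.

Saturday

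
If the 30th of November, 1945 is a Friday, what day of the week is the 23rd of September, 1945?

Count forward from the earlier date (September 23, 1945) to the later (November 30, 1945):
September 1945: 30 − 23 = 7 days remain.
Then October (31): 31 days.
November 1–30, 1945: 30 days.
Total: 7 + 31 + 30 = 68 days.
68 mod 7 = 5, so 5 days before Friday is Sunday.

Sunday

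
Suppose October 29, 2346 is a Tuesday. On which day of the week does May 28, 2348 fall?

October 29, 2346 → October 29, 2347: 365 days.
October 2347: 31 − 29 = 2 days remain.
Then November (30), December (31), January (31), February 2348 (29), March (31), April (30): 30 + 31 + 31 + 29 + 31 + 30 = 182 days.
May 1–28, 2348: 28 days.
Residual: 212 days.
Total: 577 days.
577 mod 7 = 3, so 3 days after Tuesday is Friday.

Friday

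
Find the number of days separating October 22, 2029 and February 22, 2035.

1949

Day-of-year of October 22, 2029: 295.
Day-of-year of February 22, 2035: 53.
2029 has 365 days, so 365 − 295 = 70 days remain in 2029.
Full years: 2030: 365; 2031: 365; 2032: 366; 2033: 365; 2034: 365. Sum = 1826.
Total: 70 + 1826 + 53 = 1949 days.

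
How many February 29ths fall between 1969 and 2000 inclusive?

Years divisible by 4 in [1969, 2000]: 1972, 1976, 1980, 1984, 1988, 1992, 1996, 2000.
2000 is divisible by 400, so still leap.
No century exceptions apply. Count: 8.

8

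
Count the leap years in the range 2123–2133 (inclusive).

Years divisible by 4 in [2123, 2133]: 2124, 2128, 2132.
No century exceptions apply. Count: 3.

3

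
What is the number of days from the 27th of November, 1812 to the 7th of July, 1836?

From November 27, 1812 to November 27, 1835: 23 years, of which 5 contain a Feb 29 — 18×365 + 5×366 = 8400 days.
November 1835: 30 − 27 = 3 days remain.
Then December (31), January (31), February 1836 (29), March (31), April (30), May (31), June (30): 31 + 31 + 29 + 31 + 30 + 31 + 30 = 213 days.
July 1–7, 1836: 7 days.
Residual: 223 days.
Total: 8623 days.

8623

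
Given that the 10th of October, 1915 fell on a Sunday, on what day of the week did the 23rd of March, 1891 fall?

Monday

Count forward from the earlier date (March 23, 1891) to the later (October 10, 1915):
From March 23, 1891 to March 23, 1915: 24 years, of which 5 contain a Feb 29 — 19×365 + 5×366 = 8765 days.
(1900 is not a leap year (divisible by 100 but not 400).)
March 1915: 31 − 23 = 8 days remain.
Then April (30), May (31), June (30), July (31), August (31), September (30): 30 + 31 + 30 + 31 + 31 + 30 = 183 days.
October 1–10, 1915: 10 days.
Residual: 201 days.
Total: 8966 days.
8966 mod 7 = 6, so 6 days before Sunday is Monday.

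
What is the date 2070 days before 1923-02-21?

1917-06-22

Count 2070 days before February 21, 1923:
Day-of-year of June 22, 1917: 173.
Day-of-year of February 21, 1923: 52.
1917 has 365 days, so 365 − 173 = 192 days remain in 1917.
Full years: 1918: 365; 1919: 365; 1920: 366; 1921: 365; 1922: 365. Sum = 1826.
Total: 192 + 1826 + 52 = 2070 days.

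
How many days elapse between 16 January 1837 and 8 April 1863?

Day-of-year of January 16, 1837: 16.
Day-of-year of April 8, 1863: 98.
1837 has 365 days, so 365 − 16 = 349 days remain in 1837.
Full years 1838–1862: 19 common + 6 leap = 19×365 + 6×366 = 9131 days.
Total: 349 + 9131 + 98 = 9578 days.

9578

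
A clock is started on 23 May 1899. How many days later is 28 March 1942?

From May 23, 1899 to May 23, 1941: 42 years, of which 10 contain a Feb 29 — 32×365 + 10×366 = 15340 days.
(1900 is not a leap year (divisible by 100 but not 400).)
May 1941: 31 − 23 = 8 days remain.
Then 9 full months totalling 273 days.
March 1–28, 1942: 28 days.
Residual: 309 days.
Total: 15649 days.

15649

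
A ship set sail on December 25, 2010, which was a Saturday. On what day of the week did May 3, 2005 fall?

Count forward from the earlier date (May 3, 2005) to the later (December 25, 2010):
May 3, 2005 → May 3, 2006: 365 days.
May 3, 2006 → May 3, 2007: 365 days.
May 3, 2007 → May 3, 2008: 366 days (2008 is a leap year).
May 3, 2008 → May 3, 2009: 365 days.
May 3, 2009 → May 3, 2010: 365 days.
May 2010: 31 − 3 = 28 days remain.
Then June (30), July (31), August (31), September (30), October (31), November (30): 30 + 31 + 31 + 30 + 31 + 30 = 183 days.
December 1–25, 2010: 25 days.
Residual: 236 days.
Total: 2062 days.
2062 mod 7 = 4, so 4 days before Saturday is Tuesday.

Tuesday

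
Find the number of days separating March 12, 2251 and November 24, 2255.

March 12, 2251 → March 12, 2252: 366 days (2252 is a leap year).
March 12, 2252 → March 12, 2253: 365 days.
March 12, 2253 → March 12, 2254: 365 days.
March 12, 2254 → March 12, 2255: 365 days.
March 2255: 31 − 12 = 19 days remain.
Then April (30), May (31), June (30), July (31), August (31), September (30), October (31): 30 + 31 + 30 + 31 + 31 + 30 + 31 = 214 days.
November 1–24, 2255: 24 days.
Residual: 257 days.
Total: 1718 days.

1718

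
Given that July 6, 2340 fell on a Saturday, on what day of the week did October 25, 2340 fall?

July 2340: 31 − 6 = 25 days remain.
Then August (31), September (30): 31 + 30 = 61 days.
October 1–25, 2340: 25 days.
Total: 25 + 61 + 25 = 111 days.
111 mod 7 = 6, so 6 days after Saturday is Friday.

Friday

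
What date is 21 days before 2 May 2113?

11 April 2113

Count 21 days before May 2, 2113:
April 2113: 30 − 11 = 19 days remain.
May 1–2, 2113: 2 days.
Total: 19 + 2 = 21 days.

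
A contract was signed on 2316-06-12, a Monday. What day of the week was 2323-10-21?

Sunday

From June 12, 2316 to June 12, 2323: 7 years, of which 1 contains a Feb 29 — 6×365 + 1×366 = 2556 days.
June 2323: 30 − 12 = 18 days remain.
Then July (31), August (31), September (30): 31 + 31 + 30 = 92 days.
October 1–21, 2323: 21 days.
Residual: 131 days.
Total: 2687 days.
2687 mod 7 = 6, so 6 days after Monday is Sunday.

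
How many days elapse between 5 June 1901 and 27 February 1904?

Day-of-year of June 5, 1901: 156.
Day-of-year of February 27, 1904: 58.
1901 has 365 days, so 365 − 156 = 209 days remain in 1901.
Full years: 1902: 365; 1903: 365. Sum = 730.
Total: 209 + 730 + 58 = 997 days.

997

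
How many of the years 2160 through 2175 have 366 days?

Years divisible by 4 in [2160, 2175]: 2160, 2164, 2168, 2172.
No century exceptions apply. Count: 4.

4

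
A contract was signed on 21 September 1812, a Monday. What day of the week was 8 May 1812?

Friday

Count forward from the earlier date (May 8, 1812) to the later (September 21, 1812):
May 1812: 31 − 8 = 23 days remain.
Then June (30), July (31), August (31): 30 + 31 + 31 = 92 days.
September 1–21, 1812: 21 days.
Total: 23 + 92 + 21 = 136 days.
136 mod 7 = 3, so 3 days before Monday is Friday.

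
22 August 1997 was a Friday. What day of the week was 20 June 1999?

Day-of-year of August 22, 1997: 234.
Day-of-year of June 20, 1999: 171.
1997 has 365 days, so 365 − 234 = 131 days remain in 1997.
Full years: 1998: 365. Sum = 365.
Total: 131 + 365 + 171 = 667 days.
667 mod 7 = 2, so 2 days after Friday is Sunday.

Sunday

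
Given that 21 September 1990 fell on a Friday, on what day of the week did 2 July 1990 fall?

Count forward from the earlier date (July 2, 1990) to the later (September 21, 1990):
July 1990: 31 − 2 = 29 days remain.
Then August (31): 31 days.
September 1–21, 1990: 21 days.
Total: 29 + 31 + 21 = 81 days.
81 mod 7 = 4, so 4 days before Friday is Monday.

Monday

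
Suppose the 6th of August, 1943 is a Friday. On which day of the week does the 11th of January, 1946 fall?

August 6, 1943 → August 6, 1944: 366 days (1944 is a leap year).
August 6, 1944 → August 6, 1945: 365 days.
August 1945: 31 − 6 = 25 days remain.
Then September (30), October (31), November (30), December (31): 30 + 31 + 30 + 31 = 122 days.
January 1–11, 1946: 11 days.
Residual: 158 days.
Total: 889 days.
889 is a multiple of 7, so the 11th of January, 1946 falls on the same weekday: Friday.

Friday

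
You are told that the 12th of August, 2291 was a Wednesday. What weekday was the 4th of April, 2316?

Tuesday

From August 12, 2291 to August 12, 2315: 24 years, of which 5 contain a Feb 29 — 19×365 + 5×366 = 8765 days.
(2300 is not a leap year (divisible by 100 but not 400).)
August 2315: 31 − 12 = 19 days remain.
Then September (30), October (31), November (30), December (31), January (31), February 2316 (29), March (31): 30 + 31 + 30 + 31 + 31 + 29 + 31 = 213 days.
April 1–4, 2316: 4 days.
Residual: 236 days.
Total: 9001 days.
9001 mod 7 = 6, so 6 days after Wednesday is Tuesday.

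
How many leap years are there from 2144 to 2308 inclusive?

40

Years divisible by 4: 2144, 2148, …, 2308 — 42 in all.
Of these, 2200, 2300 are divisible by 100 but not 400, so not leap.
Leap years: 42 − 2 = 40.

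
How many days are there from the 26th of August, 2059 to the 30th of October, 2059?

August 2059: 31 − 26 = 5 days remain.
Then September (30): 30 days.
October 1–30, 2059: 30 days.
Total: 5 + 30 + 30 = 65 days.

65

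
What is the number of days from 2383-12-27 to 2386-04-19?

Day-of-year of December 27, 2383: 361.
Day-of-year of April 19, 2386: 109.
2383 has 365 days, so 365 − 361 = 4 days remain in 2383.
Full years: 2384: 366; 2385: 365. Sum = 731.
Total: 4 + 731 + 109 = 844 days.

844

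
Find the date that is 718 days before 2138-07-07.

2136-07-19

Count 718 days before July 7, 2138:
July 19, 2136 → July 19, 2137: 365 days.
July 2137: 31 − 19 = 12 days remain.
Then 11 full months totalling 334 days.
July 1–7, 2138: 7 days.
Residual: 353 days.
Total: 718 days.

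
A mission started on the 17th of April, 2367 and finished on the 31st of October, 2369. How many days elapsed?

928

April 2367: 30 − 17 = 13 days remain.
Then 29 full months totalling 884 days.
October 1–31, 2369: 31 days.
Total: 13 + 884 + 31 = 928 days.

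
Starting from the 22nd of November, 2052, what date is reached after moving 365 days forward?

the 22nd of November, 2053

Count 365 days after November 22, 2052:
November 22, 2052 → November 22, 2053: 365 days.
Total: 365 days.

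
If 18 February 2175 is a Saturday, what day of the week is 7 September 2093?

Count forward from the earlier date (September 7, 2093) to the later (February 18, 2175):
Day-of-year of September 7, 2093: 250.
Day-of-year of February 18, 2175: 49.
2093 has 365 days, so 365 − 250 = 115 days remain in 2093.
Full years 2094–2174: 62 common + 19 leap = 62×365 + 19×366 = 29584 days.
Total: 115 + 29584 + 49 = 29748 days.
29748 mod 7 = 5, so 5 days before Saturday is Monday.

Monday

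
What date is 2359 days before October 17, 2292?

May 3, 2286

Count 2359 days before October 17, 2292:
Day-of-year of May 3, 2286: 123.
Day-of-year of October 17, 2292: 291.
2286 has 365 days, so 365 − 123 = 242 days remain in 2286.
Full years: 2287: 365; 2288: 366; 2289: 365; 2290: 365; 2291: 365. Sum = 1826.
Total: 242 + 1826 + 291 = 2359 days.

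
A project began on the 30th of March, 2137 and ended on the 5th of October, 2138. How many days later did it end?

March 2137: 31 − 30 = 1 day remains.
Then 18 full months totalling 548 days.
October 1–5, 2138: 5 days.
Total: 1 + 548 + 5 = 554 days.

554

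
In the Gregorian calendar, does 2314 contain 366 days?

2314 is not a leap year.

No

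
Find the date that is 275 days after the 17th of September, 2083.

the 18th of June, 2084

Count 275 days after September 17, 2083:
September 2083: 30 − 17 = 13 days remain.
Then October (31), November (30), December (31), January (31), February 2084 (29), March (31), April (30), May (31): 31 + 30 + 31 + 31 + 29 + 31 + 30 + 31 = 244 days.
June 1–18, 2084: 18 days.
Residual: 275 days.
Total: 275 days.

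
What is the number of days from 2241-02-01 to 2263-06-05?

From February 1, 2241 to February 1, 2263: 22 years, of which 5 contain a Feb 29 — 17×365 + 5×366 = 8035 days.
February 2263: 28 − 1 = 27 days remain (2263 is not a leap year, so February has 28 days).
Then March (31), April (30), May (31): 31 + 30 + 31 = 92 days.
June 1–5, 2263: 5 days.
Residual: 124 days.
Total: 8159 days.

8159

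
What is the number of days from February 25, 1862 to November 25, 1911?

18169

From February 25, 1862 to February 25, 1911: 49 years, of which 11 contain a Feb 29 — 38×365 + 11×366 = 17896 days.
(1900 is not a leap year (divisible by 100 but not 400).)
February 1911: 28 − 25 = 3 days remain (1911 is not a leap year, so February has 28 days).
Then March (31), April (30), May (31), June (30), July (31), August (31), September (30), October (31): 31 + 30 + 31 + 30 + 31 + 31 + 30 + 31 = 245 days.
November 1–25, 1911: 25 days.
Residual: 273 days.
Total: 18169 days.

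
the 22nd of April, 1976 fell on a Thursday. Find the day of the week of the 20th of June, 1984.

Wednesday

From April 22, 1976 to April 22, 1984: 8 years, of which 2 contain a Feb 29 — 6×365 + 2×366 = 2922 days.
April 1984: 30 − 22 = 8 days remain.
Then May (31): 31 days.
June 1–20, 1984: 20 days.
Residual: 59 days.
Total: 2981 days.
2981 mod 7 = 6, so 6 days after Thursday is Wednesday.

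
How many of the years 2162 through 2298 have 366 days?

33

Years divisible by 4: 2164, 2168, …, 2296 — 34 in all.
Of these, 2200 is divisible by 100 but not 400, so not leap.
Leap years: 34 − 1 = 33.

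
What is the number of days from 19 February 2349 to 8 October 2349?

February 2349: 28 − 19 = 9 days remain (2349 is not a leap year, so February has 28 days).
Then March (31), April (30), May (31), June (30), July (31), August (31), September (30): 31 + 30 + 31 + 30 + 31 + 31 + 30 = 214 days.
October 1–8, 2349: 8 days.
Total: 9 + 214 + 8 = 231 days.

231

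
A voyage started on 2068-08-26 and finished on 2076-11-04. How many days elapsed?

Day-of-year of August 26, 2068: 239.
Day-of-year of November 4, 2076: 309.
2068 has 366 days, so 366 − 239 = 127 days remain in 2068.
Full years 2069–2075: 6 common + 1 leap = 6×365 + 1×366 = 2556 days.
Total: 127 + 2556 + 309 = 2992 days.

2992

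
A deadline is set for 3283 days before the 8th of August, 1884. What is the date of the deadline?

the 13th of August, 1875

Count 3283 days before August 8, 1884:
Day-of-year of August 13, 1875: 225.
Day-of-year of August 8, 1884: 221.
1875 has 365 days, so 365 − 225 = 140 days remain in 1875.
Full years 1876–1883: 6 common + 2 leap = 6×365 + 2×366 = 2922 days.
Total: 140 + 2922 + 221 = 3283 days.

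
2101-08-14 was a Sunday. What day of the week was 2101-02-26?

Saturday

Count forward from the earlier date (February 26, 2101) to the later (August 14, 2101):
February 2101: 28 − 26 = 2 days remain (2101 is not a leap year, so February has 28 days).
Then March (31), April (30), May (31), June (30), July (31): 31 + 30 + 31 + 30 + 31 = 153 days.
August 1–14, 2101: 14 days.
Total: 2 + 153 + 14 = 169 days.
169 mod 7 = 1, so 1 day before Sunday is Saturday.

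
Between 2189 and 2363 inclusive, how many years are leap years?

Years divisible by 4: 2192, 2196, …, 2360 — 43 in all.
Of these, 2200, 2300 are divisible by 100 but not 400, so not leap.
Leap years: 43 − 2 = 41.

41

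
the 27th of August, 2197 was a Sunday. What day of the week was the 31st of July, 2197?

Monday

Count forward from the earlier date (July 31, 2197) to the later (August 27, 2197):
July 2197: 31 − 31 = 0 days remain.
August 1–27, 2197: 27 days.
Total: 0 + 27 = 27 days.
27 mod 7 = 6, so 6 days before Sunday is Monday.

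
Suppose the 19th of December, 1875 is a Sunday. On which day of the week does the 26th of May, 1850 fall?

Count forward from the earlier date (May 26, 1850) to the later (December 19, 1875):
Day-of-year of May 26, 1850: 146.
Day-of-year of December 19, 1875: 353.
1850 has 365 days, so 365 − 146 = 219 days remain in 1850.
Full years 1851–1874: 18 common + 6 leap = 18×365 + 6×366 = 8766 days.
Total: 219 + 8766 + 353 = 9338 days.
9338 is a multiple of 7, so the 26th of May, 1850 falls on the same weekday: Sunday.

Sunday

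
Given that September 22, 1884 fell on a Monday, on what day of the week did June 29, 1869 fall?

Count forward from the earlier date (June 29, 1869) to the later (September 22, 1884):
Day-of-year of June 29, 1869: 180.
Day-of-year of September 22, 1884: 266.
1869 has 365 days, so 365 − 180 = 185 days remain in 1869.
Full years 1870–1883: 11 common + 3 leap = 11×365 + 3×366 = 5113 days.
Total: 185 + 5113 + 266 = 5564 days.
5564 mod 7 = 6, so 6 days before Monday is Tuesday.

Tuesday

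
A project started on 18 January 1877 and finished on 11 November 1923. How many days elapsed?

From January 18, 1877 to January 18, 1923: 46 years, of which 10 contain a Feb 29 — 36×365 + 10×366 = 16800 days.
(1900 is not a leap year (divisible by 100 but not 400).)
January 1923: 31 − 18 = 13 days remain.
Then 9 full months totalling 273 days.
November 1–11, 1923: 11 days.
Residual: 297 days.
Total: 17097 days.

17097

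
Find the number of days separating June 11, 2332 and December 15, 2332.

June 2332: 30 − 11 = 19 days remain.
Then July (31), August (31), September (30), October (31), November (30): 31 + 31 + 30 + 31 + 30 = 153 days.
December 1–15, 2332: 15 days.
Total: 19 + 153 + 15 = 187 days.

187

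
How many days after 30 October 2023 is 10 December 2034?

From October 30, 2023 to October 30, 2034: 11 years, of which 3 contain a Feb 29 — 8×365 + 3×366 = 4018 days.
October 2034: 31 − 30 = 1 day remains.
Then November (30): 30 days.
December 1–10, 2034: 10 days.
Residual: 41 days.
Total: 4059 days.

4059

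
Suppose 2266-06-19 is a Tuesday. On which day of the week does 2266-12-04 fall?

June 2266: 30 − 19 = 11 days remain.
Then July (31), August (31), September (30), October (31), November (30): 31 + 31 + 30 + 31 + 30 = 153 days.
December 1–4, 2266: 4 days.
Total: 11 + 153 + 4 = 168 days.
168 is a multiple of 7, so 2266-12-04 falls on the same weekday: Tuesday.

Tuesday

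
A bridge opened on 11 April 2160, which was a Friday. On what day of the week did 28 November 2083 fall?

Sunday

Count forward from the earlier date (November 28, 2083) to the later (April 11, 2160):
From November 28, 2083 to November 28, 2159: 76 years, of which 18 contain a Feb 29 — 58×365 + 18×366 = 27758 days.
(2100 is not a leap year (divisible by 100 but not 400).)
November 2159: 30 − 28 = 2 days remain.
Then December (31), January (31), February 2160 (29), March (31): 31 + 31 + 29 + 31 = 122 days.
April 1–11, 2160: 11 days.
Residual: 135 days.
Total: 27893 days.
27893 mod 7 = 5, so 5 days before Friday is Sunday.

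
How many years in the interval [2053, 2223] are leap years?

Years divisible by 4: 2056, 2060, …, 2220 — 42 in all.
Of these, 2100, 2200 are divisible by 100 but not 400, so not leap.
Leap years: 42 − 2 = 40.

40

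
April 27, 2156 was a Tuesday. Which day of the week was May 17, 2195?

Day-of-year of April 27, 2156: 118.
Day-of-year of May 17, 2195: 137.
2156 has 366 days, so 366 − 118 = 248 days remain in 2156.
Full years 2157–2194: 29 common + 9 leap = 29×365 + 9×366 = 13879 days.
Total: 248 + 13879 + 137 = 14264 days.
14264 mod 7 = 5, so 5 days after Tuesday is Sunday.

Sunday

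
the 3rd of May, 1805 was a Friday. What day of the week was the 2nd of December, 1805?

May 1805: 31 − 3 = 28 days remain.
Then June (30), July (31), August (31), September (30), October (31), November (30): 30 + 31 + 31 + 30 + 31 + 30 = 183 days.
December 1–2, 1805: 2 days.
Total: 28 + 183 + 2 = 213 days.
213 mod 7 = 3, so 3 days after Friday is Monday.

Monday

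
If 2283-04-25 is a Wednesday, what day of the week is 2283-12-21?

Friday

April 2283: 30 − 25 = 5 days remain.
Then May (31), June (30), July (31), August (31), September (30), October (31), November (30): 31 + 30 + 31 + 31 + 30 + 31 + 30 = 214 days.
December 1–21, 2283: 21 days.
Total: 5 + 214 + 21 = 240 days.
240 mod 7 = 2, so 2 days after Wednesday is Friday.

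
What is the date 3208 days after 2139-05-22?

2148-03-03

Count 3208 days after May 22, 2139:
From May 22, 2139 to May 22, 2147: 8 years, of which 2 contain a Feb 29 — 6×365 + 2×366 = 2922 days.
May 2147: 31 − 22 = 9 days remain.
Then 9 full months totalling 274 days.
March 1–3, 2148: 3 days.
Residual: 286 days.
Total: 3208 days.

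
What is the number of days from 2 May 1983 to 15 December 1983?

May 1983: 31 − 2 = 29 days remain.
Then June (30), July (31), August (31), September (30), October (31), November (30): 30 + 31 + 31 + 30 + 31 + 30 = 183 days.
December 1–15, 1983: 15 days.
Total: 29 + 183 + 15 = 227 days.

227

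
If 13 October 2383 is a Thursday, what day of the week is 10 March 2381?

Tuesday

Count forward from the earlier date (March 10, 2381) to the later (October 13, 2383):
March 10, 2381 → March 10, 2382: 365 days.
March 10, 2382 → March 10, 2383: 365 days.
March 2383: 31 − 10 = 21 days remain.
Then April (30), May (31), June (30), July (31), August (31), September (30): 30 + 31 + 30 + 31 + 31 + 30 = 183 days.
October 1–13, 2383: 13 days.
Residual: 217 days.
Total: 947 days.
947 mod 7 = 2, so 2 days before Thursday is Tuesday.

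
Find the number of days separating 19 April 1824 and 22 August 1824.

April 1824: 30 − 19 = 11 days remain.
Then May (31), June (30), July (31): 31 + 30 + 31 = 92 days.
August 1–22, 1824: 22 days.
Total: 11 + 92 + 22 = 125 days.

125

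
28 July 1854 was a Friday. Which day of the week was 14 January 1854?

Count forward from the earlier date (January 14, 1854) to the later (July 28, 1854):
January 1854: 31 − 14 = 17 days remain.
Then February 1854 (28), March (31), April (30), May (31), June (30): 28 + 31 + 30 + 31 + 30 = 150 days.
July 1–28, 1854: 28 days.
Total: 17 + 150 + 28 = 195 days.
195 mod 7 = 6, so 6 days before Friday is Saturday.

Saturday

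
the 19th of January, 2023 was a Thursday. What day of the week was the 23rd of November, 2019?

Saturday

Count forward from the earlier date (November 23, 2019) to the later (January 19, 2023):
Day-of-year of November 23, 2019: 327.
Day-of-year of January 19, 2023: 19.
2019 has 365 days, so 365 − 327 = 38 days remain in 2019.
Full years: 2020: 366; 2021: 365; 2022: 365. Sum = 1096.
Total: 38 + 1096 + 19 = 1153 days.
1153 mod 7 = 5, so 5 days before Thursday is Saturday.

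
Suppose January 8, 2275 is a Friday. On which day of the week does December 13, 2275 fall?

January 2275: 31 − 8 = 23 days remain.
Then 10 full months totalling 303 days.
December 1–13, 2275: 13 days.
Total: 23 + 303 + 13 = 339 days.
339 mod 7 = 3, so 3 days after Friday is Monday.

Monday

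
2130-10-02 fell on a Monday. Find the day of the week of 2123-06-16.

Count forward from the earlier date (June 16, 2123) to the later (October 2, 2130):
Day-of-year of June 16, 2123: 167.
Day-of-year of October 2, 2130: 275.
2123 has 365 days, so 365 − 167 = 198 days remain in 2123.
Full years: 2124: 366; 2125: 365; 2126: 365; 2127: 365; 2128: 366; 2129: 365. Sum = 2192.
Total: 198 + 2192 + 275 = 2665 days.
2665 mod 7 = 5, so 5 days before Monday is Wednesday.

Wednesday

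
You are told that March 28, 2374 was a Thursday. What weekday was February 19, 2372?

Count forward from the earlier date (February 19, 2372) to the later (March 28, 2374):
February 2372: 29 − 19 = 10 days remain (2372 is a leap year, so February has 29 days).
Then 24 full months totalling 730 days.
March 1–28, 2374: 28 days.
Total: 10 + 730 + 28 = 768 days.
768 mod 7 = 5, so 5 days before Thursday is Saturday.

Saturday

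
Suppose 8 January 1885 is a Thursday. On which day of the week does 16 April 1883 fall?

Monday

Count forward from the earlier date (April 16, 1883) to the later (January 8, 1885):
April 1883: 30 − 16 = 14 days remain.
Then 20 full months totalling 611 days.
January 1–8, 1885: 8 days.
Total: 14 + 611 + 8 = 633 days.
633 mod 7 = 3, so 3 days before Thursday is Monday.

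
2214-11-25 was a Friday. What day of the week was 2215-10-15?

Sunday

November 2214: 30 − 25 = 5 days remain.
Then 10 full months totalling 304 days.
October 1–15, 2215: 15 days.
Total: 5 + 304 + 15 = 324 days.
324 mod 7 = 2, so 2 days after Friday is Sunday.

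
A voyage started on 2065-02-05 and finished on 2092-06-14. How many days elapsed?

Day-of-year of February 5, 2065: 36.
Day-of-year of June 14, 2092: 166.
2065 has 365 days, so 365 − 36 = 329 days remain in 2065.
Full years 2066–2091: 20 common + 6 leap = 20×365 + 6×366 = 9496 days.
Total: 329 + 9496 + 166 = 9991 days.

9991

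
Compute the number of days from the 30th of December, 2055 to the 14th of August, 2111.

From December 30, 2055 to December 30, 2110: 55 years, of which 13 contain a Feb 29 — 42×365 + 13×366 = 20088 days.
(2100 is not a leap year (divisible by 100 but not 400).)
December 2110: 31 − 30 = 1 day remains.
Then January (31), February 2111 (28), March (31), April (30), May (31), June (30), July (31): 31 + 28 + 31 + 30 + 31 + 30 + 31 = 212 days.
August 1–14, 2111: 14 days.
Residual: 227 days.
Total: 20315 days.

20315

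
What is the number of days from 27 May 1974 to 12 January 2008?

12283

Day-of-year of May 27, 1974: 147.
Day-of-year of January 12, 2008: 12.
1974 has 365 days, so 365 − 147 = 218 days remain in 1974.
Full years 1975–2007: 25 common + 8 leap = 25×365 + 8×366 = 12053 days.
Total: 218 + 12053 + 12 = 12283 days.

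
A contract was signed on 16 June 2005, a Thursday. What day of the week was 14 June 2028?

Wednesday

Day-of-year of June 16, 2005: 167.
Day-of-year of June 14, 2028: 166.
2005 has 365 days, so 365 − 167 = 198 days remain in 2005.
Full years 2006–2027: 17 common + 5 leap = 17×365 + 5×366 = 8035 days.
Total: 198 + 8035 + 166 = 8399 days.
8399 mod 7 = 6, so 6 days after Thursday is Wednesday.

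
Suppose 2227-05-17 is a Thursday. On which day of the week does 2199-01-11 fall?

Friday

Count forward from the earlier date (January 11, 2199) to the later (May 17, 2227):
From January 11, 2199 to January 11, 2227: 28 years, of which 6 contain a Feb 29 — 22×365 + 6×366 = 10226 days.
(2200 is not a leap year (divisible by 100 but not 400).)
January 2227: 31 − 11 = 20 days remain.
Then February 2227 (28), March (31), April (30): 28 + 31 + 30 = 89 days.
May 1–17, 2227: 17 days.
Residual: 126 days.
Total: 10352 days.
10352 mod 7 = 6, so 6 days before Thursday is Friday.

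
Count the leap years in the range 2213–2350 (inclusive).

33

Years divisible by 4: 2216, 2220, …, 2348 — 34 in all.
Of these, 2300 is divisible by 100 but not 400, so not leap.
Leap years: 34 − 1 = 33.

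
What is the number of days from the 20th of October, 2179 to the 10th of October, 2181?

721

October 2179: 31 − 20 = 11 days remain.
Then 23 full months totalling 700 days.
October 1–10, 2181: 10 days.
Total: 11 + 700 + 10 = 721 days.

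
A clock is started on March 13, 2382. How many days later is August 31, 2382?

171

March 2382: 31 − 13 = 18 days remain.
Then April (30), May (31), June (30), July (31): 30 + 31 + 30 + 31 = 122 days.
August 1–31, 2382: 31 days.
Total: 18 + 122 + 31 = 171 days.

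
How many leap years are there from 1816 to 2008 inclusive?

48

Years divisible by 4: 1816, 1820, …, 2008 — 49 in all.
Of these, 1900 is divisible by 100 but not 400, so not leap.
2000 is divisible by 400, so still leap.
Leap years: 49 − 1 = 48.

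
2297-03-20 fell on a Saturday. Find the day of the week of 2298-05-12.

Thursday

Day-of-year of March 20, 2297: 79.
Day-of-year of May 12, 2298: 132.
2297 has 365 days, so 365 − 79 = 286 days remain in 2297.
Total: 286 + 132 = 418 days.
418 mod 7 = 5, so 5 days after Saturday is Thursday.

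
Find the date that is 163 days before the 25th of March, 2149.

the 13th of October, 2148

Count 163 days before March 25, 2149:
October 2148: 31 − 13 = 18 days remain.
Then November (30), December (31), January (31), February 2149 (28): 30 + 31 + 31 + 28 = 120 days.
March 1–25, 2149: 25 days.
Residual: 163 days.
Total: 163 days.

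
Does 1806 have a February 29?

1806 is not a leap year.

No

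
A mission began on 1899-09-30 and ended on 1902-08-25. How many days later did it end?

Day-of-year of September 30, 1899: 273.
Day-of-year of August 25, 1902: 237.
1899 has 365 days, so 365 − 273 = 92 days remain in 1899.
Full years: 1900: 365; 1901: 365. Sum = 730.
Total: 92 + 730 + 237 = 1059 days.

1059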